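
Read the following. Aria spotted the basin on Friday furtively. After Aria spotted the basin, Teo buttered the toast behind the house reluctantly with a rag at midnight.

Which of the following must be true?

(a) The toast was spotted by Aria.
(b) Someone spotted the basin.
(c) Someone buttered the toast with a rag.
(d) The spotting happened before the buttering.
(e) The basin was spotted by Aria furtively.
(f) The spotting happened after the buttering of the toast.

(a) Not entailed — Aria spotted the basin, not the toast; the toast belongs to the buttering event.
(b) Entailed — the original entails any weakening of itself; this just drops 'furtively', 'on Friday' and generalizes the agent.
(c) Entailed — the original entails any weakening of itself; this just drops 'behind the house', 'reluctantly', 'at midnight' and generalizes the agent.
(d) Entailed — the narrative places the spotting before the buttering.
(e) Entailed — dropping 'on Friday' leaves a sub-description the original still satisfies.
(f) Not entailed — the narrative places the spotting before the buttering, not after.

(b), (c), (d), (e)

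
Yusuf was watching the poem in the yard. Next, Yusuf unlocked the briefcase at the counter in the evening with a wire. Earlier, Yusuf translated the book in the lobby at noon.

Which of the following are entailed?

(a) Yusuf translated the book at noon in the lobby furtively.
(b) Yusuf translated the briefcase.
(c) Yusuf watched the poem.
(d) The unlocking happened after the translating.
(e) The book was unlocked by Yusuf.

(c), (d)

(a) Not entailed — 'furtively' adds information not in the original event.
(b) Not entailed — Yusuf translated the book, not the briefcase; the briefcase belongs to the unlocking event.
(c) Entailed — 'watch' is an activity; 'was watching' entails that some watching happened, so 'watched' holds.
(d) Entailed — the narrative places the translating before the unlocking.
(e) Not entailed — Yusuf unlocked the briefcase, not the book; the book belongs to the translating event.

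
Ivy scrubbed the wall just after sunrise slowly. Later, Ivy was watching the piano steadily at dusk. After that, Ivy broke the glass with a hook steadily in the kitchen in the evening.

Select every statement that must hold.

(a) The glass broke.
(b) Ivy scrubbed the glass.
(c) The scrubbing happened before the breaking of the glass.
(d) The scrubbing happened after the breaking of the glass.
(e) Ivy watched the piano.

(a), (c), (e)

(a) Entailed — 'Ivy broke the glass' is causative; it entails the inchoative 'the glass broke'.
(b) Not entailed — Ivy scrubbed the wall, not the glass; the glass belongs to the breaking event.
(c) Entailed — the narrative places the scrubbing before the breaking.
(d) Not entailed — the narrative places the scrubbing before the breaking, not after.
(e) Entailed — 'watch' is an activity; 'was watching' entails that some watching happened, so 'watched' holds.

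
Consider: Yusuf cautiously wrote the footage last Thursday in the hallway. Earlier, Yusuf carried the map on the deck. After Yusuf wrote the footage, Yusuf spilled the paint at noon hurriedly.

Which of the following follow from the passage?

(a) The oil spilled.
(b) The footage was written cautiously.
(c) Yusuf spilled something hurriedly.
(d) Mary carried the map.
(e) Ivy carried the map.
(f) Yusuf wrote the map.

(a) Not entailed — the paint is what spilled, not the oil.
(b) Entailed — dropping 'in the hallway', 'last Thursday' and generalizing the agent leaves a sub-description the original still satisfies.
(c) Entailed — every conjunct here is already in the original spilling event.
(d) Not entailed — the passage has Yusuf carrying the map, not Mary.
(e) Not entailed — the passage has Yusuf carrying the map, not Ivy.
(f) Not entailed — Yusuf wrote the footage, not the map; the map belongs to the carrying event.

(b), (c)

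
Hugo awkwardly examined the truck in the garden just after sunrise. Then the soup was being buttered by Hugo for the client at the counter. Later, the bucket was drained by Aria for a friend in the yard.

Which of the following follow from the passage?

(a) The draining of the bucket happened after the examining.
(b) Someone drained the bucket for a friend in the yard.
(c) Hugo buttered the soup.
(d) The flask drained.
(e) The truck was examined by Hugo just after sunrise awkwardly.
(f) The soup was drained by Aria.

(a), (b), (e)

(a) Entailed — the narrative places the examining before the draining.
(b) Entailed — every conjunct here is already in the original draining event.
(c) Not entailed — 'was buttering' is progressive on an accomplishment; it does not entail the completed 'buttered'.
(d) Not entailed — the bucket is what drained, not the flask.
(e) Entailed — this follows by dropping conjuncts from the examining event's description.
(f) Not entailed — Aria drained the bucket, not the soup; the soup belongs to the buttering event.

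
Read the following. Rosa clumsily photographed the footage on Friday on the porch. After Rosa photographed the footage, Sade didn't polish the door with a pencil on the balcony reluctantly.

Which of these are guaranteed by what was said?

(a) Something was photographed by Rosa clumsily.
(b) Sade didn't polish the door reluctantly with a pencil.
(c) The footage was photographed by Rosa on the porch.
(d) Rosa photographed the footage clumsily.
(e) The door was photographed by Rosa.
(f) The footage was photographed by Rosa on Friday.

(a) Entailed — the original entails any weakening of itself; this just drops 'on Friday', 'on the porch' and generalizes the patient.
(b) Not entailed — dropping 'on the balcony' under negation is not valid — the original leaves open that Sade polished the door some other way.
(c) Entailed — the original entails any weakening of itself; this just drops 'on Friday', 'clumsily'.
(d) Entailed — dropping 'on Friday', 'on the porch' leaves a sub-description the original still satisfies.
(e) Not entailed — Rosa photographed the footage, not the door; the door belongs to the polishing event.
(f) Entailed — this follows by dropping conjuncts from the photographing event's description.

(a), (c), (d), (f)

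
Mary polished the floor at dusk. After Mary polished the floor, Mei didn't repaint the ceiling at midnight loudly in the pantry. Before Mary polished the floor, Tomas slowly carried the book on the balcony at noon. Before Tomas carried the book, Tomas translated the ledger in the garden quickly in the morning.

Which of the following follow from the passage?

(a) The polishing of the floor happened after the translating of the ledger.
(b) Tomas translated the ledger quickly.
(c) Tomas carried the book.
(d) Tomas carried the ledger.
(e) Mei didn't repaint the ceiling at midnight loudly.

(a), (b), (c)

(a) Entailed — the narrative places the translating before the polishing.
(b) Entailed — the original entails any weakening of itself; this just drops 'in the garden', 'in the morning'.
(c) Entailed — this follows by dropping conjuncts from the carrying event's description.
(d) Not entailed — Tomas carried the book, not the ledger; the ledger belongs to the translating event.
(e) Not entailed — dropping 'in the pantry' under negation is not valid — the original leaves open that Mei repainted the ceiling some other way.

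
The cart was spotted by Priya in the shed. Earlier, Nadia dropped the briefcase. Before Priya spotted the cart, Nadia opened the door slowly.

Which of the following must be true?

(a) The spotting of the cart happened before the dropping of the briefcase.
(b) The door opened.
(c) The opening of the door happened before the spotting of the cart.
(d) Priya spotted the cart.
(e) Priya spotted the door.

(b), (c), (d)

(a) Not entailed — the narrative places the dropping before the spotting, not after.
(b) Entailed — 'Nadia opened the door' is causative; it entails the inchoative 'the door opened'.
(c) Entailed — the narrative places the opening before the spotting.
(d) Entailed — this follows by dropping conjuncts from the spotting event's description.
(e) Not entailed — Priya spotted the cart, not the door; the door belongs to the opening event.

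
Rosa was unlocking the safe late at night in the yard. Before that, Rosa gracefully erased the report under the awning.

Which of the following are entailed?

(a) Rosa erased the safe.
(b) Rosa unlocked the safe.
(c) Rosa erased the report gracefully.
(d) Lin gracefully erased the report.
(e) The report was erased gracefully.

(a) Not entailed — Rosa erased the report, not the safe; the safe belongs to the unlocking event.
(b) Not entailed — 'was unlocking' is progressive on an accomplishment; it does not entail the completed 'unlocked'.
(c) Entailed — the original entails any weakening of itself; this just drops 'under the awning'.
(d) Not entailed — the passage has Rosa erasing the report, not Lin.
(e) Entailed — this follows by dropping conjuncts from the erasing event's description.

(c), (e)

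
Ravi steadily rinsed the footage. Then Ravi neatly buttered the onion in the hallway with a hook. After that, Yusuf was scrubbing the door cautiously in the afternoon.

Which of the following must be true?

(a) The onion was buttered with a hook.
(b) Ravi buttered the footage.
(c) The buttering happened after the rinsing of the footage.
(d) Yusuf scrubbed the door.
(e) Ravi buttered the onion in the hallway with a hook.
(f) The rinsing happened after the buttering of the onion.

(a) Entailed — the original entails any weakening of itself; this just drops 'neatly', 'in the hallway' and generalizes the agent.
(b) Not entailed — Ravi buttered the onion, not the footage; the footage belongs to the rinsing event.
(c) Entailed — the narrative places the rinsing before the buttering.
(d) Entailed — 'scrub' is an activity; 'was scrubbing' entails that some scrubbing happened, so 'scrubbed' holds.
(e) Entailed — this follows by dropping conjuncts from the buttering event's description.
(f) Not entailed — the narrative places the rinsing before the buttering, not after.

(a), (c), (d), (e)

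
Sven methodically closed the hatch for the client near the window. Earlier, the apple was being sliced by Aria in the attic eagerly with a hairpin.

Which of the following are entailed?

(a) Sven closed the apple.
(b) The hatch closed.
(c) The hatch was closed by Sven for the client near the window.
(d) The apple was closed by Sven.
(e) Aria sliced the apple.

(b), (c)

(a) Not entailed — Sven closed the hatch, not the apple; the apple belongs to the slicing event.
(b) Entailed — 'Sven closed the hatch' is causative; it entails the inchoative 'the hatch closed'.
(c) Entailed — the original entails any weakening of itself; this just drops 'methodically'.
(d) Not entailed — Sven closed the hatch, not the apple; the apple belongs to the slicing event.
(e) Not entailed — 'was slicing' is progressive on an accomplishment; it does not entail the completed 'sliced'.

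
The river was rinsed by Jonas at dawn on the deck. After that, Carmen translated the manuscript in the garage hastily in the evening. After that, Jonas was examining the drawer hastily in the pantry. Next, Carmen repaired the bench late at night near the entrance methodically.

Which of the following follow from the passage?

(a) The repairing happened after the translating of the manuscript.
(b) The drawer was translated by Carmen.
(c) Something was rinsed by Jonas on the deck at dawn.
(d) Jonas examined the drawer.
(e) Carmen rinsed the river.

(a), (c), (d)

(a) Entailed — the narrative places the translating before the repairing.
(b) Not entailed — Carmen translated the manuscript, not the drawer; the drawer belongs to the examining event.
(c) Entailed — generalizing the patient leaves a sub-description the original still satisfies.
(d) Entailed — 'examine' is an activity; 'was examining' entails that some examining happened, so 'examined' holds.
(e) Not entailed — the passage has Jonas rinsing the river, not Carmen.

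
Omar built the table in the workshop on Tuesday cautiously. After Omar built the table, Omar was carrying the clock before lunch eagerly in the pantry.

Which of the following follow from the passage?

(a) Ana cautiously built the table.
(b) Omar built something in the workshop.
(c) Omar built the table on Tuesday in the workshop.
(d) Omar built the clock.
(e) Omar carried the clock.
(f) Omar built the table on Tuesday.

(b), (c), (e), (f)

(a) Not entailed — the passage has Omar building the table, not Ana.
(b) Entailed — the original entails any weakening of itself; this just drops 'on Tuesday', 'cautiously' and generalizes the patient.
(c) Entailed — dropping 'cautiously' leaves a sub-description the original still satisfies.
(d) Not entailed — Omar built the table, not the clock; the clock belongs to the carrying event.
(e) Entailed — 'carry' is an activity; 'was carrying' entails that some carrying happened, so 'carried' holds.
(f) Entailed — dropping 'cautiously', 'in the workshop' leaves a sub-description the original still satisfies.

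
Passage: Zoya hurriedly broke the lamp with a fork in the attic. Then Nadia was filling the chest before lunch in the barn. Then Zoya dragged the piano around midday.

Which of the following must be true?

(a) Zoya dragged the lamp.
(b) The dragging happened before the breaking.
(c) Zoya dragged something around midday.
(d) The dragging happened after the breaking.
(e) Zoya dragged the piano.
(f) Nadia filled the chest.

(c), (d), (e)

(a) Not entailed — Zoya dragged the piano, not the lamp; the lamp belongs to the breaking event.
(b) Not entailed — the narrative places the breaking before the dragging, not after.
(c) Entailed — every conjunct here is already in the original dragging event.
(d) Entailed — the narrative places the breaking before the dragging.
(e) Entailed — the original entails any weakening of itself; this just drops 'around midday'.
(f) Not entailed — 'was filling' is progressive on an accomplishment; it does not entail the completed 'filled'.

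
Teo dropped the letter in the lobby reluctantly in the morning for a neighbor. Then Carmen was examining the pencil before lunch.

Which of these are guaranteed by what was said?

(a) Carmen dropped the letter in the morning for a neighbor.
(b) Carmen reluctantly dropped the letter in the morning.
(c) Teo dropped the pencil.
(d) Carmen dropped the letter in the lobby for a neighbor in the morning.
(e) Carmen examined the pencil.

(a) Not entailed — the passage has Teo dropping the letter, not Carmen.
(b) Not entailed — the passage has Teo dropping the letter, not Carmen.
(c) Not entailed — Teo dropped the letter, not the pencil; the pencil belongs to the examining event.
(d) Not entailed — the passage has Teo dropping the letter, not Carmen.
(e) Entailed — 'examine' is an activity; 'was examining' entails that some examining happened, so 'examined' holds.

(e)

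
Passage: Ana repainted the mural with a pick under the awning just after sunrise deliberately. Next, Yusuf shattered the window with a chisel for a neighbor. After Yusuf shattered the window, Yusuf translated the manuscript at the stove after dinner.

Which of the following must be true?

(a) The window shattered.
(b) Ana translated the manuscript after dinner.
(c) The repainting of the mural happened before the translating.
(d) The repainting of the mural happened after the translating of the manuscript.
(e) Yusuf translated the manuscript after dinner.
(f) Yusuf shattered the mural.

(a), (c), (e)

(a) Entailed — 'Yusuf shattered the window' is causative; it entails the inchoative 'the window shattered'.
(b) Not entailed — the passage has Yusuf translating the manuscript, not Ana.
(c) Entailed — the narrative places the repainting before the translating.
(d) Not entailed — the narrative places the repainting before the translating, not after.
(e) Entailed — every conjunct here is already in the original translating event.
(f) Not entailed — Yusuf shattered the window, not the mural; the mural belongs to the repainting event.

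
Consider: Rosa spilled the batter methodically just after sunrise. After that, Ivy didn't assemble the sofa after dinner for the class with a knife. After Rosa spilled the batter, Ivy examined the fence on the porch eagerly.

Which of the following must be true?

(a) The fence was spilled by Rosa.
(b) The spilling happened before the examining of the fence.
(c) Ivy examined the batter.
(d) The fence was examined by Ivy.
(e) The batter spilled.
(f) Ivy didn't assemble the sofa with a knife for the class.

(b), (d), (e)

(a) Not entailed — Rosa spilled the batter, not the fence; the fence belongs to the examining event.
(b) Entailed — the narrative places the spilling before the examining.
(c) Not entailed — Ivy examined the fence, not the batter; the batter belongs to the spilling event.
(d) Entailed — this follows by dropping conjuncts from the examining event's description.
(e) Entailed — 'Rosa spilled the batter' is causative; it entails the inchoative 'the batter spilled'.
(f) Not entailed — dropping 'after dinner' under negation is not valid — the original leaves open that Ivy assembled the sofa some other way.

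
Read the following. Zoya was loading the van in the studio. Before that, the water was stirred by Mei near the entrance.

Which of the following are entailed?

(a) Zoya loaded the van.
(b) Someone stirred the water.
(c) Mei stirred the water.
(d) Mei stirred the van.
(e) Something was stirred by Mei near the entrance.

(b), (c), (e)

(a) Not entailed — 'was loading' is progressive on an accomplishment; it does not entail the completed 'loaded'.
(b) Entailed — this follows by dropping conjuncts from the stirring event's description.
(c) Entailed — this follows by dropping conjuncts from the stirring event's description.
(d) Not entailed — Mei stirred the water, not the van; the van belongs to the loading event.
(e) Entailed — the original entails any weakening of itself; this just generalizes the patient.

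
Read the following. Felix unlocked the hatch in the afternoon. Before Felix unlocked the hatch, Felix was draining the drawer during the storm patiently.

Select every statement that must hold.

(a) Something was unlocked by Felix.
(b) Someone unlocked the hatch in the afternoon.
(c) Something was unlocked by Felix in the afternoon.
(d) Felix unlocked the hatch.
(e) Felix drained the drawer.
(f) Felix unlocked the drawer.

(a) Entailed — every conjunct here is already in the original unlocking event.
(b) Entailed — generalizing the agent leaves a sub-description the original still satisfies.
(c) Entailed — every conjunct here is already in the original unlocking event.
(d) Entailed — every conjunct here is already in the original unlocking event.
(e) Not entailed — 'was draining' is progressive on an accomplishment; it does not entail the completed 'drained'.
(f) Not entailed — Felix unlocked the hatch, not the drawer; the drawer belongs to the draining event.

(a), (b), (c), (d)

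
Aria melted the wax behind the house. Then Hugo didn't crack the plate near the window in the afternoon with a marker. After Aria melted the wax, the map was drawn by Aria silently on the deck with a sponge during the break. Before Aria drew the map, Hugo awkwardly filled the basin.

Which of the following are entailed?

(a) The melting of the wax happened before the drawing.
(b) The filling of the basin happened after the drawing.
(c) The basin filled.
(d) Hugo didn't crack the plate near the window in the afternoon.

(a), (c)

(a) Entailed — the narrative places the melting before the drawing.
(b) Not entailed — the narrative places the filling before the drawing, not after.
(c) Entailed — 'Hugo filled the basin' is causative; it entails the inchoative 'the basin filled'.
(d) Not entailed — dropping 'with a marker' under negation is not valid — the original leaves open that Hugo cracked the plate some other way.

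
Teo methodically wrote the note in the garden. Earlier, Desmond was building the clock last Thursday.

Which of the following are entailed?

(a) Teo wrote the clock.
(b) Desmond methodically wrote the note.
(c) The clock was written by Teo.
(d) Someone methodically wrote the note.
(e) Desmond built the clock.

(a) Not entailed — Teo wrote the note, not the clock; the clock belongs to the building event.
(b) Not entailed — the passage has Teo writing the note, not Desmond.
(c) Not entailed — Teo wrote the note, not the clock; the clock belongs to the building event.
(d) Entailed — dropping 'in the garden' and generalizing the agent leaves a sub-description the original still satisfies.
(e) Not entailed — 'was building' is progressive on an accomplishment; it does not entail the completed 'built'.

(d)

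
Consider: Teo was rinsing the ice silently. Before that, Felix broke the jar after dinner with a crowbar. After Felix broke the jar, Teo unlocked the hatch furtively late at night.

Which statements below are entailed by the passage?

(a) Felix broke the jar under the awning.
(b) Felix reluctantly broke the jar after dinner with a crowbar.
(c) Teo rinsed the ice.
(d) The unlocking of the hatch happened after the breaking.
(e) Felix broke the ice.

(c), (d)

(a) Not entailed — 'under the awning' adds information not in the original event.
(b) Not entailed — 'reluctantly' adds information not in the original event.
(c) Entailed — 'rinse' is an activity; 'was rinsing' entails that some rinsing happened, so 'rinsed' holds.
(d) Entailed — the narrative places the breaking before the unlocking.
(e) Not entailed — Felix broke the jar, not the ice; the ice belongs to the rinsing event.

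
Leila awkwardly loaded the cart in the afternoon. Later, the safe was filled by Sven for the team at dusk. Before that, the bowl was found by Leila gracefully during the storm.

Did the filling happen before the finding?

The narrative orders the finding before the filling.

no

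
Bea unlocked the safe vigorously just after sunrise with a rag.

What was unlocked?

the safe

'the safe' marks the patient of the unlocking event.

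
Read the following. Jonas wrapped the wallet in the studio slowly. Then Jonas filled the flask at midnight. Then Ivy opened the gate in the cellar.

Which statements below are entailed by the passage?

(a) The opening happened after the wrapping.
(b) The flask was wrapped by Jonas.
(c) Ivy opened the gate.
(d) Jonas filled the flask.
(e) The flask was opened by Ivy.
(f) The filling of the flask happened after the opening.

(a) Entailed — the narrative places the wrapping before the opening.
(b) Not entailed — Jonas wrapped the wallet, not the flask; the flask belongs to the filling event.
(c) Entailed — the original entails any weakening of itself; this just drops 'in the cellar'.
(d) Entailed — the original entails any weakening of itself; this just drops 'at midnight'.
(e) Not entailed — Ivy opened the gate, not the flask; the flask belongs to the filling event.
(f) Not entailed — the narrative places the filling before the opening, not after.

(a), (c), (d)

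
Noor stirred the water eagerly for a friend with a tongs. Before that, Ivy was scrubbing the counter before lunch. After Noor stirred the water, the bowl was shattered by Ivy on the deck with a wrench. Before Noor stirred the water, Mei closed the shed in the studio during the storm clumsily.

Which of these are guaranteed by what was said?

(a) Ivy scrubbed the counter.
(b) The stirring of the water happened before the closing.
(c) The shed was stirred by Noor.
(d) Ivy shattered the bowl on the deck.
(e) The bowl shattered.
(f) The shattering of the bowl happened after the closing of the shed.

(a) Entailed — 'scrub' is an activity; 'was scrubbing' entails that some scrubbing happened, so 'scrubbed' holds.
(b) Not entailed — the narrative places the closing before the stirring, not after.
(c) Not entailed — Noor stirred the water, not the shed; the shed belongs to the closing event.
(d) Entailed — dropping 'with a wrench' leaves a sub-description the original still satisfies.
(e) Entailed — 'Ivy shattered the bowl' is causative; it entails the inchoative 'the bowl shattered'.
(f) Entailed — the narrative places the closing before the shattering.

(a), (d), (e), (f)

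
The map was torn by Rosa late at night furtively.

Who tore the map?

Rosa

'Rosa' marks the agent of the tearing event.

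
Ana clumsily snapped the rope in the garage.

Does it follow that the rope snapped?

yes

'Ana snapped the rope' is the causative; it entails the inchoative 'the rope snapped'.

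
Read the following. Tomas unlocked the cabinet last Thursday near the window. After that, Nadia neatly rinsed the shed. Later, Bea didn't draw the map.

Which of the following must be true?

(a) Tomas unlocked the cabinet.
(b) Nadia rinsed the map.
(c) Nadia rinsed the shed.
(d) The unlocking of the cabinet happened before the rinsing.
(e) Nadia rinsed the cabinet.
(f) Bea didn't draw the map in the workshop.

(a) Entailed — dropping 'near the window', 'last Thursday' leaves a sub-description the original still satisfies.
(b) Not entailed — Nadia rinsed the shed, not the map; the map belongs to the drawing event.
(c) Entailed — every conjunct here is already in the original rinsing event.
(d) Entailed — the narrative places the unlocking before the rinsing.
(e) Not entailed — Nadia rinsed the shed, not the cabinet; the cabinet belongs to the unlocking event.
(f) Entailed — under negation, adding a further restriction is entailed: if no such drawing event occurred, none occurred in the workshop either.

(a), (c), (d), (f)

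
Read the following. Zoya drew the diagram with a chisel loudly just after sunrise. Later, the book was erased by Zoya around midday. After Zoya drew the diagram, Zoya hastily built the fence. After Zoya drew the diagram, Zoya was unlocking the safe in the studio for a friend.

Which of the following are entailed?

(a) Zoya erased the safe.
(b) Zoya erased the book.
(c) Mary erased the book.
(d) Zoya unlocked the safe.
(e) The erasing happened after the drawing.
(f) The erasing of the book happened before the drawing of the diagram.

(b), (e)

(a) Not entailed — Zoya erased the book, not the safe; the safe belongs to the unlocking event.
(b) Entailed — the original entails any weakening of itself; this just drops 'around midday'.
(c) Not entailed — the passage has Zoya erasing the book, not Mary.
(d) Not entailed — 'was unlocking' is progressive on an accomplishment; it does not entail the completed 'unlocked'.
(e) Entailed — the narrative places the drawing before the erasing.
(f) Not entailed — the narrative places the drawing before the erasing, not after.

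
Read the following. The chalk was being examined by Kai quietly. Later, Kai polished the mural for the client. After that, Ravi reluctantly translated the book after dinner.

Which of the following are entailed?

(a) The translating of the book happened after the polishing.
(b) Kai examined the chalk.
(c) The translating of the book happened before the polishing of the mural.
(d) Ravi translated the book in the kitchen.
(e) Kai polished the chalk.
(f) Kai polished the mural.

(a), (b), (f)

(a) Entailed — the narrative places the polishing before the translating.
(b) Entailed — 'examine' is an activity; 'was examining' entails that some examining happened, so 'examined' holds.
(c) Not entailed — the narrative places the polishing before the translating, not after.
(d) Not entailed — 'in the kitchen' adds information not in the original event.
(e) Not entailed — Kai polished the mural, not the chalk; the chalk belongs to the examining event.
(f) Entailed — the original entails any weakening of itself; this just drops 'for the client'.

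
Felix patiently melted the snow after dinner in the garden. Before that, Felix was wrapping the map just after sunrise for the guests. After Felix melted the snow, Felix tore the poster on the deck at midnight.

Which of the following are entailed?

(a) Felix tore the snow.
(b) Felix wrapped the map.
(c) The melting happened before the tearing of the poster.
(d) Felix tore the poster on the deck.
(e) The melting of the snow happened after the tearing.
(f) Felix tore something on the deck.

(c), (d), (f)

(a) Not entailed — Felix tore the poster, not the snow; the snow belongs to the melting event.
(b) Not entailed — 'was wrapping' is progressive on an accomplishment; it does not entail the completed 'wrapped'.
(c) Entailed — the narrative places the melting before the tearing.
(d) Entailed — this follows by dropping conjuncts from the tearing event's description.
(e) Not entailed — the narrative places the melting before the tearing, not after.
(f) Entailed — dropping 'at midnight' and generalizing the patient leaves a sub-description the original still satisfies.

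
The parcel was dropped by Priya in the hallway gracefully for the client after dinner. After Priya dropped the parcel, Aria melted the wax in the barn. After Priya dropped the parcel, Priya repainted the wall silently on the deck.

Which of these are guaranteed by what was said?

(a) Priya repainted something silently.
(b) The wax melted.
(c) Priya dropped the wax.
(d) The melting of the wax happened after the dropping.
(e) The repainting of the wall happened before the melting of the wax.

(a) Entailed — every conjunct here is already in the original repainting event.
(b) Entailed — 'Aria melted the wax' is causative; it entails the inchoative 'the wax melted'.
(c) Not entailed — Priya dropped the parcel, not the wax; the wax belongs to the melting event.
(d) Entailed — the narrative places the dropping before the melting.
(e) Not entailed — the narrative doesn't order the repainting relative to the melting.

(a), (b), (d)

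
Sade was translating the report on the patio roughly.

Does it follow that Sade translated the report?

no

'was translating' is progressive; for an accomplishment like 'translate the report', it doesn't entail completion.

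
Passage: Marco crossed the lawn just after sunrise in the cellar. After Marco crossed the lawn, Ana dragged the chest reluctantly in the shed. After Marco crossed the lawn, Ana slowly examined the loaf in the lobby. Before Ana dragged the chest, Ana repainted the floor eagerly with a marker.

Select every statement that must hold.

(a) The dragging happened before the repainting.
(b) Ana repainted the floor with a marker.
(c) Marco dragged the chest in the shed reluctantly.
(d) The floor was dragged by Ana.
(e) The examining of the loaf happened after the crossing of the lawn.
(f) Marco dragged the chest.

(a) Not entailed — the narrative places the repainting before the dragging, not after.
(b) Entailed — this follows by dropping conjuncts from the repainting event's description.
(c) Not entailed — the passage has Ana dragging the chest, not Marco.
(d) Not entailed — Ana dragged the chest, not the floor; the floor belongs to the repainting event.
(e) Entailed — the narrative places the crossing before the examining.
(f) Not entailed — the passage has Ana dragging the chest, not Marco.

(b), (e)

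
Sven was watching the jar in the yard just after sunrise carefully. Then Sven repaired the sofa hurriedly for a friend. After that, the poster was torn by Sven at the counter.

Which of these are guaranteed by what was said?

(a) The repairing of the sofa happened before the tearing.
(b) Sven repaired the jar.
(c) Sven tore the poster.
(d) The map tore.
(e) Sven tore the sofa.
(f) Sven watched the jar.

(a) Entailed — the narrative places the repairing before the tearing.
(b) Not entailed — Sven repaired the sofa, not the jar; the jar belongs to the watching event.
(c) Entailed — dropping 'at the counter' leaves a sub-description the original still satisfies.
(d) Not entailed — the poster is what tore, not the map.
(e) Not entailed — Sven tore the poster, not the sofa; the sofa belongs to the repairing event.
(f) Entailed — 'watch' is an activity; 'was watching' entails that some watching happened, so 'watched' holds.

(a), (c), (f)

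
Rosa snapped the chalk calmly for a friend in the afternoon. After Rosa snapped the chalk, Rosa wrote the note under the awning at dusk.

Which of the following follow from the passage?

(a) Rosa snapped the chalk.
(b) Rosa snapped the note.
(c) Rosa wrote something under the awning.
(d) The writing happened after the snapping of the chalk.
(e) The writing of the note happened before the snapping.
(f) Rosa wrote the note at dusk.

(a) Entailed — dropping 'calmly', 'in the afternoon', 'for a friend' leaves a sub-description the original still satisfies.
(b) Not entailed — Rosa snapped the chalk, not the note; the note belongs to the writing event.
(c) Entailed — the original entails any weakening of itself; this just drops 'at dusk' and generalizes the patient.
(d) Entailed — the narrative places the snapping before the writing.
(e) Not entailed — the narrative places the snapping before the writing, not after.
(f) Entailed — this follows by dropping conjuncts from the writing event's description.

(a), (c), (d), (f)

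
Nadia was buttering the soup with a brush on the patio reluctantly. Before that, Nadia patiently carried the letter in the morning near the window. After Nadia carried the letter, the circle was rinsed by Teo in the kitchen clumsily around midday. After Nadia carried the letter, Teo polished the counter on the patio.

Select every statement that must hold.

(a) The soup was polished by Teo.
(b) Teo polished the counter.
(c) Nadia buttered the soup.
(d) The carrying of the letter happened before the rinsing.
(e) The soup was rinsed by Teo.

(b), (d)

(a) Not entailed — Teo polished the counter, not the soup; the soup belongs to the buttering event.
(b) Entailed — every conjunct here is already in the original polishing event.
(c) Not entailed — 'was buttering' is progressive on an accomplishment; it does not entail the completed 'buttered'.
(d) Entailed — the narrative places the carrying before the rinsing.
(e) Not entailed — Teo rinsed the circle, not the soup; the soup belongs to the buttering event.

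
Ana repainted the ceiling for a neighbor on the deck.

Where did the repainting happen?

on the deck

'on the deck' marks the location of the repainting event.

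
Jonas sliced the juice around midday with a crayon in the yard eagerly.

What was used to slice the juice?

a crayon

'with a crayon' marks the instrument of the slicing event.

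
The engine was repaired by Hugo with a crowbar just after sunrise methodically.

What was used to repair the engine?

'with a crowbar' marks the instrument of the repairing event.

a crowbar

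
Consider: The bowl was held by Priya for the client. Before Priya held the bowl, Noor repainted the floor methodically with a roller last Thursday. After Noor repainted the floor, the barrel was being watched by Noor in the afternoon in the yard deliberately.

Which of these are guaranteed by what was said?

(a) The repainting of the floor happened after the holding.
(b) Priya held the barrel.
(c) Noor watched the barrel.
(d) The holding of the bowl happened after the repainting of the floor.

(a) Not entailed — the narrative places the repainting before the holding, not after.
(b) Not entailed — Priya held the bowl, not the barrel; the barrel belongs to the watching event.
(c) Entailed — 'watch' is an activity; 'was watching' entails that some watching happened, so 'watched' holds.
(d) Entailed — the narrative places the repainting before the holding.

(c), (d)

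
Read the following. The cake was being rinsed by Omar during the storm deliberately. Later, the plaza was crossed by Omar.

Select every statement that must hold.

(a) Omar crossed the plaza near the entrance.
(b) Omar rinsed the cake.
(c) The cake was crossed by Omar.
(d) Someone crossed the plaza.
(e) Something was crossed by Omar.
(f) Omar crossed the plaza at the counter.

(a) Not entailed — 'near the entrance' adds information not in the original event.
(b) Entailed — 'rinse' is an activity; 'was rinsing' entails that some rinsing happened, so 'rinsed' holds.
(c) Not entailed — Omar crossed the plaza, not the cake; the cake belongs to the rinsing event.
(d) Entailed — generalizing the agent leaves a sub-description the original still satisfies.
(e) Entailed — generalizing the patient leaves a sub-description the original still satisfies.
(f) Not entailed — 'at the counter' adds information not in the original event.

(b), (d), (e)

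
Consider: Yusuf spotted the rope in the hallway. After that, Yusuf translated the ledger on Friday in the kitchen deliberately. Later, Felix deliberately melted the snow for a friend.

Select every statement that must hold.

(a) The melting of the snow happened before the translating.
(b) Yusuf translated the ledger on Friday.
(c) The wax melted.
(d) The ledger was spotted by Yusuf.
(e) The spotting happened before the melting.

(b), (e)

(a) Not entailed — the narrative places the translating before the melting, not after.
(b) Entailed — every conjunct here is already in the original translating event.
(c) Not entailed — the snow is what melted, not the wax.
(d) Not entailed — Yusuf spotted the rope, not the ledger; the ledger belongs to the translating event.
(e) Entailed — the narrative places the spotting before the melting.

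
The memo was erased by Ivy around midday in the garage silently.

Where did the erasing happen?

'in the garage' marks the location of the erasing event.

in the garage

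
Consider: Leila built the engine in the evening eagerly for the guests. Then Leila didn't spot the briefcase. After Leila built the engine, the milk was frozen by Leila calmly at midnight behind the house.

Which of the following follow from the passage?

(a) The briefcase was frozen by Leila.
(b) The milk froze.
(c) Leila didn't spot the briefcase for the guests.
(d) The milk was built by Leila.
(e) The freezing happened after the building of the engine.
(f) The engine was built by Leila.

(b), (c), (e), (f)

(a) Not entailed — Leila froze the milk, not the briefcase; the briefcase belongs to the spotting event.
(b) Entailed — 'Leila froze the milk' is causative; it entails the inchoative 'the milk froze'.
(c) Entailed — under negation, adding a further restriction is entailed: if no such spotting event occurred, none occurred for the guests either.
(d) Not entailed — Leila built the engine, not the milk; the milk belongs to the freezing event.
(e) Entailed — the narrative places the building before the freezing.
(f) Entailed — this follows by dropping conjuncts from the building event's description.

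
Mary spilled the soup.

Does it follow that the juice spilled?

Nothing is said about any juice; only the soup is affected.

no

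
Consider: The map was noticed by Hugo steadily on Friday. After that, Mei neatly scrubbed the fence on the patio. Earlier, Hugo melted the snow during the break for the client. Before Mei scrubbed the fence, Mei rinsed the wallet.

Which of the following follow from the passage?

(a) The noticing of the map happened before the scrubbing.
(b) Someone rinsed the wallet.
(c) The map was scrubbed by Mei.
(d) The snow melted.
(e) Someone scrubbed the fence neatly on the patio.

(a), (b), (d), (e)

(a) Entailed — the narrative places the noticing before the scrubbing.
(b) Entailed — the original entails any weakening of itself; this just generalizes the agent.
(c) Not entailed — Mei scrubbed the fence, not the map; the map belongs to the noticing event.
(d) Entailed — 'Hugo melted the snow' is causative; it entails the inchoative 'the snow melted'.
(e) Entailed — generalizing the agent leaves a sub-description the original still satisfies.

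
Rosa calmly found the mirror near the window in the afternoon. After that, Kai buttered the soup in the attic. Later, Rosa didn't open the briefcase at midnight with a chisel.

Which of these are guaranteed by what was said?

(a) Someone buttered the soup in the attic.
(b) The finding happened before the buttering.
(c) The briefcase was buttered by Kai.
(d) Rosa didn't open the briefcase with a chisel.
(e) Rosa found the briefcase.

(a), (b)

(a) Entailed — generalizing the agent leaves a sub-description the original still satisfies.
(b) Entailed — the narrative places the finding before the buttering.
(c) Not entailed — Kai buttered the soup, not the briefcase; the briefcase belongs to the opening event.
(d) Not entailed — dropping 'at midnight' under negation is not valid — the original leaves open that Rosa opened the briefcase some other way.
(e) Not entailed — Rosa found the mirror, not the briefcase; the briefcase belongs to the opening event.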